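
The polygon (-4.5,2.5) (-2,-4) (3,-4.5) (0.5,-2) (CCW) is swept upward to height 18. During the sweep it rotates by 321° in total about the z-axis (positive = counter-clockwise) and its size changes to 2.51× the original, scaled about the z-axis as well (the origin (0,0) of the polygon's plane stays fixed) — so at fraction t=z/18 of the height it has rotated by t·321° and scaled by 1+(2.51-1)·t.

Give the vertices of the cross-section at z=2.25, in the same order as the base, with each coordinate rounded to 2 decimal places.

Cross-section at z=2.25: (-6.01,-1.18) (1.25,-5.17) (6.17,-1.79) (1.99,-1.43)

t = z/height = 2.25/18 = 0.125
s = 1 + (scale-1)·z/height = 1 + (2.51-1)·2.25/18 = 1.188750
θ = twist·z/height = 321°·2.25/18 = 40.1250° = 0.700313 rad
cos θ = 0.764640, sin θ = 0.644457 (intermediates below are computed at full precision and shown rounded to 5 d.p.)
v1: (-4.5,2.5) → rotate → (-5.05202,-0.98846) → ×s → (-6.00559,-1.17503) → (-6.01,-1.18)
v2: (-2,-4) → rotate → (1.04855,-4.34748) → ×s → (1.24646,-5.16806) → (1.25,-5.17)
v3: (3,-4.5) → rotate → (5.19398,-1.50751) → ×s → (6.17434,-1.79205) → (6.17,-1.79)
v4: (0.5,-2) → rotate → (1.67123,-1.20705) → ×s → (1.98668,-1.43488) → (1.99,-1.43)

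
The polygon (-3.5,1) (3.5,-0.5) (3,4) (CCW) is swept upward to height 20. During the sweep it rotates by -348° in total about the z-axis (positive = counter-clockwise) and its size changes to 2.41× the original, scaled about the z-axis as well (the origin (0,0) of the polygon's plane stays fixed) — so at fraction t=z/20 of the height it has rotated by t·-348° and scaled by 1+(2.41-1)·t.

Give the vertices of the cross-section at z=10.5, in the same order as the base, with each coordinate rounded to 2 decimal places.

Cross-section at z=10.5: (6.00,-2.03) (-6.04,1.16) (-5.54,-6.71)

t = z/height = 10.5/20 = 0.525
s = 1 + (scale-1)·z/height = 1 + (2.41-1)·10.5/20 = 1.740250
θ = twist·z/height = -348°·10.5/20 = -182.7000° = -3.188717 rad
cos θ = -0.998890, sin θ = 0.047106 (intermediates below are computed at full precision and shown rounded to 5 d.p.)
v1: (-3.5,1) → rotate → (3.44901,-1.16376) → ×s → (6.00214,-2.02524) → (6.00,-2.03)
v2: (3.5,-0.5) → rotate → (-3.47256,0.66432) → ×s → (-6.04312,1.15608) → (-6.04,1.16)
v3: (3,4) → rotate → (-3.18510,-3.85424) → ×s → (-5.54286,-6.70734) → (-5.54,-6.71)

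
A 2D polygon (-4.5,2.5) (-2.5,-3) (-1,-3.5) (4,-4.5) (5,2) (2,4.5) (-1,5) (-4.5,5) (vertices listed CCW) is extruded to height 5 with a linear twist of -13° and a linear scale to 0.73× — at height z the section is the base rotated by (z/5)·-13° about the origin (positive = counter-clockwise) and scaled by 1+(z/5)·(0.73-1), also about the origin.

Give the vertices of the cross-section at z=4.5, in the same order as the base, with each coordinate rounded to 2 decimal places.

Cross-section at z=4.5: (-2.95,2.54) (-2.31,-1.84) (-1.28,-2.44) (2.27,-3.95) (4.01,0.71) (2.17,3.03) (0.03,3.86) (-2.57,4.40)

t = z/height = 4.5/5 = 0.9
s = 1 + (scale-1)·z/height = 1 + (0.73-1)·4.5/5 = 0.757000
θ = twist·z/height = -13°·4.5/5 = -11.7000° = -0.204204 rad
cos θ = 0.979223, sin θ = -0.202787 (intermediates below are computed at full precision and shown rounded to 5 d.p.)
v1: (-4.5,2.5) → rotate → (-3.89953,3.36060) → ×s → (-2.95195,2.54397) → (-2.95,2.54)
v2: (-2.5,-3) → rotate → (-3.05642,-2.43070) → ×s → (-2.31371,-1.84004) → (-2.31,-1.84)
v3: (-1,-3.5) → rotate → (-1.68898,-3.22449) → ×s → (-1.27856,-2.44094) → (-1.28,-2.44)
v4: (4,-4.5) → rotate → (3.00435,-5.21765) → ×s → (2.27429,-3.94976) → (2.27,-3.95)
v5: (5,2) → rotate → (5.30169,0.94451) → ×s → (4.01338,0.71499) → (4.01,0.71)
v6: (2,4.5) → rotate → (2.87099,4.00093) → ×s → (2.17334,3.02870) → (2.17,3.03)
v7: (-1,5) → rotate → (0.03471,5.09890) → ×s → (0.02628,3.85987) → (0.03,3.86)
v8: (-4.5,5) → rotate → (-3.39257,5.80866) → ×s → (-2.56817,4.39715) → (-2.57,4.40)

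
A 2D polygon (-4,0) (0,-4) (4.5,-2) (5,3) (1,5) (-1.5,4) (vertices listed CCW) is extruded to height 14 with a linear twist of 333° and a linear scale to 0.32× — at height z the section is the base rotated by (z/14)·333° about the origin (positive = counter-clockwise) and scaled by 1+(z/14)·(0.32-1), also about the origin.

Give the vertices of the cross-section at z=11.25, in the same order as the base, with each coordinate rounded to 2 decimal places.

Cross-section at z=11.25: (0.08,1.81) (-1.81,0.08) (-0.99,-2.00) (1.26,-2.32) (2.25,-0.55) (1.84,0.60)

t = z/height = 11.25/14 = 0.803571
s = 1 + (scale-1)·z/height = 1 + (0.32-1)·11.25/14 = 0.453571
θ = twist·z/height = 333°·11.25/14 = 267.5893° = 4.670314 rad
cos θ = -0.042062, sin θ = -0.999115 (intermediates below are computed at full precision and shown rounded to 5 d.p.)
v1: (-4,0) → rotate → (0.16825,3.99646) → ×s → (0.07631,1.81268) → (0.08,1.81)
v2: (0,-4) → rotate → (-3.99646,0.16825) → ×s → (-1.81268,0.07631) → (-1.81,0.08)
v3: (4.5,-2) → rotate → (-2.18751,-4.41189) → ×s → (-0.99219,-2.00111) → (-0.99,-2.00)
v4: (5,3) → rotate → (2.78703,-5.12176) → ×s → (1.26412,-2.32309) → (1.26,-2.32)
v5: (1,5) → rotate → (4.95351,-1.20943) → ×s → (2.24677,-0.54856) → (2.25,-0.55)
v6: (-1.5,4) → rotate → (4.05955,1.33042) → ×s → (1.84130,0.60344) → (1.84,0.60)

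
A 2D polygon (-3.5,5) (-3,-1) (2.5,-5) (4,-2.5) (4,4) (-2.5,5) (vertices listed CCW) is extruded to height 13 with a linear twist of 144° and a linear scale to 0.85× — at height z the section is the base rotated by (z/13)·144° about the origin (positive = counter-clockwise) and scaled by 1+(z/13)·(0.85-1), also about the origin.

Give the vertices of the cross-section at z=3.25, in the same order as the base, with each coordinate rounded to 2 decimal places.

t = z/height = 3.25/13 = 0.25
s = 1 + (scale-1)·z/height = 1 + (0.85-1)·3.25/13 = 0.962500
θ = twist·z/height = 144°·3.25/13 = 36.0000° = 0.628319 rad
cos θ = 0.809017, sin θ = 0.587785 (intermediates below are computed at full precision and shown rounded to 5 d.p.)
v1: (-3.5,5) → rotate → (-5.77049,1.98784) → ×s → (-5.55409,1.91329) → (-5.55,1.91)
v2: (-3,-1) → rotate → (-1.83927,-2.57237) → ×s → (-1.77029,-2.47591) → (-1.77,-2.48)
v3: (2.5,-5) → rotate → (4.96147,-2.57562) → ×s → (4.77541,-2.47904) → (4.78,-2.48)
v4: (4,-2.5) → rotate → (4.70553,0.32860) → ×s → (4.52907,0.31628) → (4.53,0.32)
v5: (4,4) → rotate → (0.88493,5.58721) → ×s → (0.85174,5.37769) → (0.85,5.38)
v6: (-2.5,5) → rotate → (-4.96147,2.57562) → ×s → (-4.77541,2.47904) → (-4.78,2.48)

Cross-section at z=3.25: (-5.55,1.91) (-1.77,-2.48) (4.78,-2.48) (4.53,0.32) (0.85,5.38) (-4.78,2.48)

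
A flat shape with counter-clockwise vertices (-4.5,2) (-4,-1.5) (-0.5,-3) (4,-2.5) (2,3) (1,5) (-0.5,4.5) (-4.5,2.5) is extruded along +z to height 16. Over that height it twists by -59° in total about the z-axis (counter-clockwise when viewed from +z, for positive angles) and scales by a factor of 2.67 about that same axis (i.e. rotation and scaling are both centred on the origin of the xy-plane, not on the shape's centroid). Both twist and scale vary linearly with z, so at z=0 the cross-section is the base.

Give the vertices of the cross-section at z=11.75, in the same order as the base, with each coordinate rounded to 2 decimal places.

Cross-section at z=11.75: (-4.23,10.11) (-8.77,3.68) (-5.39,-4.09) (2.66,-10.16) (7.82,1.80) (9.26,6.57) (6.06,8.05) (-3.47,10.92)

t = z/height = 11.75/16 = 0.734375
s = 1 + (scale-1)·z/height = 1 + (2.67-1)·11.75/16 = 2.226406
θ = twist·z/height = -59°·11.75/16 = -43.3281° = -0.756218 rad
cos θ = 0.727436, sin θ = -0.686176 (intermediates below are computed at full precision and shown rounded to 5 d.p.)
v1: (-4.5,2) → rotate → (-1.90111,4.54266) → ×s → (-4.23265,10.11381) → (-4.23,10.11)
v2: (-4,-1.5) → rotate → (-3.93901,1.65355) → ×s → (-8.76983,3.68147) → (-8.77,3.68)
v3: (-0.5,-3) → rotate → (-2.42224,-1.83922) → ×s → (-5.39290,-4.09485) → (-5.39,-4.09)
v4: (4,-2.5) → rotate → (1.19431,-4.56329) → ×s → (2.65901,-10.15974) → (2.66,-10.16)
v5: (2,3) → rotate → (3.51340,0.80996) → ×s → (7.82225,1.80329) → (7.82,1.80)
v6: (1,5) → rotate → (4.15831,2.95100) → ×s → (9.25810,6.57014) → (9.26,6.57)
v7: (-0.5,4.5) → rotate → (2.72407,3.61655) → ×s → (6.06489,8.05191) → (6.06,8.05)
v8: (-4.5,2.5) → rotate → (-1.55802,4.90638) → ×s → (-3.46879,10.92359) → (-3.47,10.92)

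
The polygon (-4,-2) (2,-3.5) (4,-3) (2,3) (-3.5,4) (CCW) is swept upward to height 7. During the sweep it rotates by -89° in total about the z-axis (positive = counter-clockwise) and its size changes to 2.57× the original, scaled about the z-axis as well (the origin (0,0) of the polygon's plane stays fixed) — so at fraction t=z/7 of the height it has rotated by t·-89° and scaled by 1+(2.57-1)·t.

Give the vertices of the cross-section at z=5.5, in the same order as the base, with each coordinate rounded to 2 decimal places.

t = z/height = 5.5/7 = 0.785714
s = 1 + (scale-1)·z/height = 1 + (2.57-1)·5.5/7 = 2.233571
θ = twist·z/height = -89°·5.5/7 = -69.9286° = -1.220484 rad
cos θ = 0.343191, sin θ = -0.939266 (intermediates below are computed at full precision and shown rounded to 5 d.p.)
v1: (-4,-2) → rotate → (-3.25130,3.07068) → ×s → (-7.26200,6.85858) → (-7.26,6.86)
v2: (2,-3.5) → rotate → (-2.60105,-3.07970) → ×s → (-5.80962,-6.87873) → (-5.81,-6.88)
v3: (4,-3) → rotate → (-1.44503,-4.78664) → ×s → (-3.22758,-10.69129) → (-3.23,-10.69)
v4: (2,3) → rotate → (3.50418,-0.84896) → ×s → (7.82683,-1.89621) → (7.83,-1.90)
v5: (-3.5,4) → rotate → (2.55589,4.66019) → ×s → (5.70877,10.40888) → (5.71,10.41)

Cross-section at z=5.5: (-7.26,6.86) (-5.81,-6.88) (-3.23,-10.69) (7.83,-1.90) (5.71,10.41)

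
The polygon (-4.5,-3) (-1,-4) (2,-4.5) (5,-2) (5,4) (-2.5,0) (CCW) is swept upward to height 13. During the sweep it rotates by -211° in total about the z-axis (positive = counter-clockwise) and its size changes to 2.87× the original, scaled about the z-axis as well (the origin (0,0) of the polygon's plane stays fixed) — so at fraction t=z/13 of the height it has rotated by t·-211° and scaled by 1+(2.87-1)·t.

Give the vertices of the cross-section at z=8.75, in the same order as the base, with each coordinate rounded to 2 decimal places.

t = z/height = 8.75/13 = 0.673077
s = 1 + (scale-1)·z/height = 1 + (2.87-1)·8.75/13 = 2.258654
θ = twist·z/height = -211°·8.75/13 = -142.0192° = -2.478703 rad
cos θ = -0.788217, sin θ = -0.615397 (intermediates below are computed at full precision and shown rounded to 5 d.p.)
v1: (-4.5,-3) → rotate → (1.70079,5.13394) → ×s → (3.84149,11.59579) → (3.84,11.60)
v2: (-1,-4) → rotate → (-1.67337,3.76827) → ×s → (-3.77956,8.51121) → (-3.78,8.51)
v3: (2,-4.5) → rotate → (-4.34572,2.31618) → ×s → (-9.81548,5.23146) → (-9.82,5.23)
v4: (5,-2) → rotate → (-5.17188,-1.50055) → ×s → (-11.68149,-3.38922) → (-11.68,-3.39)
v5: (5,4) → rotate → (-1.47950,-6.22985) → ×s → (-3.34168,-14.07108) → (-3.34,-14.07)
v6: (-2.5,0) → rotate → (1.97054,1.53849) → ×s → (4.45078,3.47492) → (4.45,3.47)

Cross-section at z=8.75: (3.84,11.60) (-3.78,8.51) (-9.82,5.23) (-11.68,-3.39) (-3.34,-14.07) (4.45,3.47)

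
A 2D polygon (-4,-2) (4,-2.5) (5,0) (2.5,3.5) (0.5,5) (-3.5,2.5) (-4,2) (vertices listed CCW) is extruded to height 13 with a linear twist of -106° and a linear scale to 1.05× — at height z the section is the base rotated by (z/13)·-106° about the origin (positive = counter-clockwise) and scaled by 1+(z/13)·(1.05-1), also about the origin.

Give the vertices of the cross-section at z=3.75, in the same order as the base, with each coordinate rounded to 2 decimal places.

Cross-section at z=3.75: (-4.53,0.32) (2.20,-4.25) (4.37,-2.58) (3.99,1.77) (3.02,4.11) (-1.77,3.99) (-2.46,3.81)

t = z/height = 3.75/13 = 0.288462
s = 1 + (scale-1)·z/height = 1 + (1.05-1)·3.75/13 = 1.014423
θ = twist·z/height = -106°·3.75/13 = -30.5769° = -0.533668 rad
cos θ = 0.860947, sin θ = -0.508695 (intermediates below are computed at full precision and shown rounded to 5 d.p.)
v1: (-4,-2) → rotate → (-4.46118,0.31288) → ×s → (-4.52552,0.31740) → (-4.53,0.32)
v2: (4,-2.5) → rotate → (2.17205,-4.18715) → ×s → (2.20338,-4.24754) → (2.20,-4.25)
v3: (5,0) → rotate → (4.30473,-2.54347) → ×s → (4.36682,-2.58016) → (4.37,-2.58)
v4: (2.5,3.5) → rotate → (3.93280,1.74158) → ×s → (3.98952,1.76670) → (3.99,1.77)
v5: (0.5,5) → rotate → (2.97395,4.05039) → ×s → (3.01684,4.10881) → (3.02,4.11)
v6: (-3.5,2.5) → rotate → (-1.74158,3.93280) → ×s → (-1.76670,3.98952) → (-1.77,3.99)
v7: (-4,2) → rotate → (-2.42640,3.75667) → ×s → (-2.46139,3.81086) → (-2.46,3.81)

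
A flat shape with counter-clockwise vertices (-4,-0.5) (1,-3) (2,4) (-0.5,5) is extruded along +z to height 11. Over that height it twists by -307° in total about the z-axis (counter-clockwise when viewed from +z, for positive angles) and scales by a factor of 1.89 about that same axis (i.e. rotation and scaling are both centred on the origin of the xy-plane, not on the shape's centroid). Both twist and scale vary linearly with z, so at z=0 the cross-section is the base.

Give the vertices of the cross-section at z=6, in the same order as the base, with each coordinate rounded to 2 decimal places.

Cross-section at z=6: (5.64,2.02) (-2.42,4.03) (-1.61,-6.45) (2.34,-7.09)

t = z/height = 6/11 = 0.545455
s = 1 + (scale-1)·z/height = 1 + (1.89-1)·6/11 = 1.485455
θ = twist·z/height = -307°·6/11 = -167.4545° = -2.922633 rad
cos θ = -0.976124, sin θ = -0.217214 (intermediates below are computed at full precision and shown rounded to 5 d.p.)
v1: (-4,-0.5) → rotate → (3.79589,1.35692) → ×s → (5.63862,2.01564) → (5.64,2.02)
v2: (1,-3) → rotate → (-1.62777,2.71116) → ×s → (-2.41797,4.02730) → (-2.42,4.03)
v3: (2,4) → rotate → (-1.08339,-4.33892) → ×s → (-1.60933,-6.44527) → (-1.61,-6.45)
v4: (-0.5,5) → rotate → (1.57413,-4.77201) → ×s → (2.33830,-7.08861) → (2.34,-7.09)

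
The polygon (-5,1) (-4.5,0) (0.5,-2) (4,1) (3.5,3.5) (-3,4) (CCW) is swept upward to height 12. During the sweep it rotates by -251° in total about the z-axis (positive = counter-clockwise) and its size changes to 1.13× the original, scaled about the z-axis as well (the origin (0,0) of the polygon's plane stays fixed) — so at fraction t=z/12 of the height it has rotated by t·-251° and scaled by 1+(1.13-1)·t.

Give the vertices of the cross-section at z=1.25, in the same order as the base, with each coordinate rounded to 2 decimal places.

Cross-section at z=1.25: (-4.10,3.14) (-4.09,2.01) (-0.44,-2.04) (4.09,-0.88) (4.75,1.62) (-0.94,4.98)

t = z/height = 1.25/12 = 0.104167
s = 1 + (scale-1)·z/height = 1 + (1.13-1)·1.25/12 = 1.013542
θ = twist·z/height = -251°·1.25/12 = -26.1458° = -0.456331 rad
cos θ = 0.897675, sin θ = -0.440657 (intermediates below are computed at full precision and shown rounded to 5 d.p.)
v1: (-5,1) → rotate → (-4.04772,3.10096) → ×s → (-4.10253,3.14295) → (-4.10,3.14)
v2: (-4.5,0) → rotate → (-4.03954,1.98296) → ×s → (-4.09424,2.00981) → (-4.09,2.01)
v3: (0.5,-2) → rotate → (-0.43248,-2.01568) → ×s → (-0.43833,-2.04298) → (-0.44,-2.04)
v4: (4,1) → rotate → (4.03136,-0.86495) → ×s → (4.08595,-0.87667) → (4.09,-0.88)
v5: (3.5,3.5) → rotate → (4.68416,1.59956) → ×s → (4.74760,1.62122) → (4.75,1.62)
v6: (-3,4) → rotate → (-0.93040,4.91267) → ×s → (-0.94300,4.97920) → (-0.94,4.98)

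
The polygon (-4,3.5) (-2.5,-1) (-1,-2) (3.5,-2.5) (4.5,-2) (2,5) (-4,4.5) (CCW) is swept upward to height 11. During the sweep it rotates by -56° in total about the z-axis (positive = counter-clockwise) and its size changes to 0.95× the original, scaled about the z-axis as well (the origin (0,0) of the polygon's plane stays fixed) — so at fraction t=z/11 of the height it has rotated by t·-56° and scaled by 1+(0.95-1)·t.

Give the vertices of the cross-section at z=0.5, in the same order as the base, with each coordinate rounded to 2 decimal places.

Cross-section at z=0.5: (-3.83,3.67) (-2.54,-0.89) (-1.09,-1.95) (3.38,-2.65) (4.40,-2.19) (2.22,4.90) (-3.79,4.66)

t = z/height = 0.5/11 = 0.0454545
s = 1 + (scale-1)·z/height = 1 + (0.95-1)·0.5/11 = 0.997727
θ = twist·z/height = -56°·0.5/11 = -2.5455° = -0.044427 rad
cos θ = 0.999013, sin θ = -0.044412 (intermediates below are computed at full precision and shown rounded to 5 d.p.)
v1: (-4,3.5) → rotate → (-3.84061,3.67419) → ×s → (-3.83188,3.66584) → (-3.83,3.67)
v2: (-2.5,-1) → rotate → (-2.54195,-0.88798) → ×s → (-2.53617,-0.88597) → (-2.54,-0.89)
v3: (-1,-2) → rotate → (-1.08784,-1.95361) → ×s → (-1.08536,-1.94917) → (-1.09,-1.95)
v4: (3.5,-2.5) → rotate → (3.38552,-2.65298) → ×s → (3.37782,-2.64695) → (3.38,-2.65)
v5: (4.5,-2) → rotate → (4.40674,-2.19788) → ×s → (4.39672,-2.19289) → (4.40,-2.19)
v6: (2,5) → rotate → (2.22009,4.90624) → ×s → (2.21504,4.89509) → (2.22,4.90)
v7: (-4,4.5) → rotate → (-3.79620,4.67321) → ×s → (-3.78757,4.66259) → (-3.79,4.66)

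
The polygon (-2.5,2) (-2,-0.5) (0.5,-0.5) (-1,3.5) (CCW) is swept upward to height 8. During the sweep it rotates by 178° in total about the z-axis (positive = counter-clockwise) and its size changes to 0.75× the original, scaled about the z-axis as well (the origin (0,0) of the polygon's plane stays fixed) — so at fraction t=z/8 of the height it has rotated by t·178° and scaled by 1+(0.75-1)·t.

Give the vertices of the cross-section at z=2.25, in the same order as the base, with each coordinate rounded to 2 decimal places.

t = z/height = 2.25/8 = 0.28125
s = 1 + (scale-1)·z/height = 1 + (0.75-1)·2.25/8 = 0.929688
θ = twist·z/height = 178°·2.25/8 = 50.0625° = 0.873755 rad
cos θ = 0.641952, sin θ = 0.766745 (intermediates below are computed at full precision and shown rounded to 5 d.p.)
v1: (-2.5,2) → rotate → (-3.13837,-0.63296) → ×s → (-2.91770,-0.58845) → (-2.92,-0.59)
v2: (-2,-0.5) → rotate → (-0.90053,-1.85447) → ×s → (-0.83721,-1.72407) → (-0.84,-1.72)
v3: (0.5,-0.5) → rotate → (0.70435,0.06240) → ×s → (0.65482,0.05801) → (0.65,0.06)
v4: (-1,3.5) → rotate → (-3.32556,1.48009) → ×s → (-3.09173,1.37602) → (-3.09,1.38)

Cross-section at z=2.25: (-2.92,-0.59) (-0.84,-1.72) (0.65,0.06) (-3.09,1.38)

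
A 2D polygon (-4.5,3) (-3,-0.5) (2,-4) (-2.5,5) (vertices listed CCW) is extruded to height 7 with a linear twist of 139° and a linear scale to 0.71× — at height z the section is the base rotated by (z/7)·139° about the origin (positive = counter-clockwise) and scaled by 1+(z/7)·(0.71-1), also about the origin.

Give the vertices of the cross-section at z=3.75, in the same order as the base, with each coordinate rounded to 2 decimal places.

t = z/height = 3.75/7 = 0.535714
s = 1 + (scale-1)·z/height = 1 + (0.71-1)·3.75/7 = 0.844643
θ = twist·z/height = 139°·3.75/7 = 74.4643° = 1.299647 rad
cos θ = 0.267839, sin θ = 0.963464 (intermediates below are computed at full precision and shown rounded to 5 d.p.)
v1: (-4.5,3) → rotate → (-4.09567,-3.53207) → ×s → (-3.45938,-2.98334) → (-3.46,-2.98)
v2: (-3,-0.5) → rotate → (-0.32179,-3.02431) → ×s → (-0.27179,-2.55446) → (-0.27,-2.55)
v3: (2,-4) → rotate → (4.38953,0.85557) → ×s → (3.70759,0.72265) → (3.71,0.72)
v4: (-2.5,5) → rotate → (-5.48692,-1.06946) → ×s → (-4.63448,-0.90332) → (-4.63,-0.90)

Cross-section at z=3.75: (-3.46,-2.98) (-0.27,-2.55) (3.71,0.72) (-4.63,-0.90)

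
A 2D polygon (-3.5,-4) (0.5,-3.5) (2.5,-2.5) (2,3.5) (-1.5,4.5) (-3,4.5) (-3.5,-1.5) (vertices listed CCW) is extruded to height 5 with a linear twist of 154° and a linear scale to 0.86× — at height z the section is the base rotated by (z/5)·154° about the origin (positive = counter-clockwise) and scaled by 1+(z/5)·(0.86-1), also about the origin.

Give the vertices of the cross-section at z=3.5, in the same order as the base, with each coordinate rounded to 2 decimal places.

Cross-section at z=3.5: (4.40,-1.90) (2.87,1.39) (1.46,2.84) (-3.56,0.75) (-3.45,-2.53) (-3.04,-3.82) (2.25,-2.59)

t = z/height = 3.5/5 = 0.7
s = 1 + (scale-1)·z/height = 1 + (0.86-1)·3.5/5 = 0.902000
θ = twist·z/height = 154°·3.5/5 = 107.8000° = 1.881465 rad
cos θ = -0.305695, sin θ = 0.952129 (intermediates below are computed at full precision and shown rounded to 5 d.p.)
v1: (-3.5,-4) → rotate → (4.87845,-2.10967) → ×s → (4.40036,-1.90292) → (4.40,-1.90)
v2: (0.5,-3.5) → rotate → (3.17961,1.54600) → ×s → (2.86800,1.39449) → (2.87,1.39)
v3: (2.5,-2.5) → rotate → (1.61609,3.14456) → ×s → (1.45771,2.83639) → (1.46,2.84)
v4: (2,3.5) → rotate → (-3.94384,0.83433) → ×s → (-3.55735,0.75256) → (-3.56,0.75)
v5: (-1.5,4.5) → rotate → (-3.82604,-2.80382) → ×s → (-3.45109,-2.52905) → (-3.45,-2.53)
v6: (-3,4.5) → rotate → (-3.36750,-4.23202) → ×s → (-3.03748,-3.81728) → (-3.04,-3.82)
v7: (-3.5,-1.5) → rotate → (2.49813,-2.87391) → ×s → (2.25331,-2.59227) → (2.25,-2.59)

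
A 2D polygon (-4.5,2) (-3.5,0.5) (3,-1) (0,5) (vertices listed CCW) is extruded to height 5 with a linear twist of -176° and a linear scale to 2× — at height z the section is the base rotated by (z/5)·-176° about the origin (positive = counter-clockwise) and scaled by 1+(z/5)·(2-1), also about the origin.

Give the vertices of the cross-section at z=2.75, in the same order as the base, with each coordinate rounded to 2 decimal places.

Cross-section at z=2.75: (3.90,6.56) (1.41,5.30) (-2.09,-4.43) (7.70,-0.92)

t = z/height = 2.75/5 = 0.55
s = 1 + (scale-1)·z/height = 1 + (2-1)·2.75/5 = 1.550000
θ = twist·z/height = -176°·2.75/5 = -96.8000° = -1.689479 rad
cos θ = -0.118404, sin θ = -0.992966 (intermediates below are computed at full precision and shown rounded to 5 d.p.)
v1: (-4.5,2) → rotate → (2.51875,4.23154) → ×s → (3.90406,6.55888) → (3.90,6.56)
v2: (-3.5,0.5) → rotate → (0.91090,3.41618) → ×s → (1.41189,5.29507) → (1.41,5.30)
v3: (3,-1) → rotate → (-1.34818,-2.86049) → ×s → (-2.08967,-4.43376) → (-2.09,-4.43)
v4: (0,5) → rotate → (4.96483,-0.59202) → ×s → (7.69548,-0.91763) → (7.70,-0.92)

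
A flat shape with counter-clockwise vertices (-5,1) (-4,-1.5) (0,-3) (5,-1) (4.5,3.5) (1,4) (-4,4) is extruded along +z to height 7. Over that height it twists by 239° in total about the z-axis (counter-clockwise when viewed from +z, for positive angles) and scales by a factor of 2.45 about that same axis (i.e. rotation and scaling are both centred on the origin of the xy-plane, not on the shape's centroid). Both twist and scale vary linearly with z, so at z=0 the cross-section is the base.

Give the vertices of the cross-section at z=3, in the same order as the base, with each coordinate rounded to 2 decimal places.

Cross-section at z=3: (0.16,-8.27) (3.77,-5.81) (4.75,1.05) (-0.16,8.27) (-7.11,5.90) (-6.68,0.19) (-4.94,-7.73)

t = z/height = 3/7 = 0.428571
s = 1 + (scale-1)·z/height = 1 + (2.45-1)·3/7 = 1.621429
θ = twist·z/height = 239°·3/7 = 102.4286° = 1.787716 rad
cos θ = -0.215222, sin θ = 0.976565 (intermediates below are computed at full precision and shown rounded to 5 d.p.)
v1: (-5,1) → rotate → (0.09955,-5.09805) → ×s → (0.16141,-8.26612) → (0.16,-8.27)
v2: (-4,-1.5) → rotate → (2.32574,-3.58343) → ×s → (3.77102,-5.81027) → (3.77,-5.81)
v3: (0,-3) → rotate → (2.92970,0.64567) → ×s → (4.75029,1.04690) → (4.75,1.05)
v4: (5,-1) → rotate → (-0.09955,5.09805) → ×s → (-0.16141,8.26612) → (-0.16,8.27)
v5: (4.5,3.5) → rotate → (-4.38648,3.64126) → ×s → (-7.11236,5.90405) → (-7.11,5.90)
v6: (1,4) → rotate → (-4.12148,0.11568) → ×s → (-6.68269,0.18756) → (-6.68,0.19)
v7: (-4,4) → rotate → (-3.04537,-4.76715) → ×s → (-4.93785,-7.72959) → (-4.94,-7.73)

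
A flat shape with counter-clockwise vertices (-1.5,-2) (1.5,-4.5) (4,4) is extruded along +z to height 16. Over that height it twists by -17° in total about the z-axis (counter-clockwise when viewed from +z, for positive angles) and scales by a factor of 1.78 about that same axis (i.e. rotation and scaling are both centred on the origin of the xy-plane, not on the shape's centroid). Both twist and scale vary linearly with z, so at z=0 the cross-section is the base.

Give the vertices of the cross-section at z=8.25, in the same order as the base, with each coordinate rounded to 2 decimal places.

Cross-section at z=8.25: (-2.51,-2.45) (1.12,-6.56) (6.40,4.69)

t = z/height = 8.25/16 = 0.515625
s = 1 + (scale-1)·z/height = 1 + (1.78-1)·8.25/16 = 1.402188
θ = twist·z/height = -17°·8.25/16 = -8.7656° = -0.152989 rad
cos θ = 0.988320, sin θ = -0.152393 (intermediates below are computed at full precision and shown rounded to 5 d.p.)
v1: (-1.5,-2) → rotate → (-1.78727,-1.74805) → ×s → (-2.50608,-2.45109) → (-2.51,-2.45)
v2: (1.5,-4.5) → rotate → (0.79671,-4.67603) → ×s → (1.11714,-6.55667) → (1.12,-6.56)
v3: (4,4) → rotate → (4.56285,3.34371) → ×s → (6.39797,4.68851) → (6.40,4.69)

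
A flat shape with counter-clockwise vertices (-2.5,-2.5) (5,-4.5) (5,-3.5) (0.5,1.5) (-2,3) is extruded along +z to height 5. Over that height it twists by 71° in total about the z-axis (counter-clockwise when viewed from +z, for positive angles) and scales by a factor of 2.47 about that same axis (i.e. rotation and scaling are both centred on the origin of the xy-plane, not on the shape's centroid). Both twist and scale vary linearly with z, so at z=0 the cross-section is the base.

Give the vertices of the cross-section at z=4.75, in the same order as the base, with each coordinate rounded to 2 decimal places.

t = z/height = 4.75/5 = 0.95
s = 1 + (scale-1)·z/height = 1 + (2.47-1)·4.75/5 = 2.396500
θ = twist·z/height = 71°·4.75/5 = 67.4500° = 1.177225 rad
cos θ = 0.383490, sin θ = 0.923545 (intermediates below are computed at full precision and shown rounded to 5 d.p.)
v1: (-2.5,-2.5) → rotate → (1.35014,-3.26759) → ×s → (3.23561,-7.83077) → (3.24,-7.83)
v2: (5,-4.5) → rotate → (6.07340,2.89202) → ×s → (14.55491,6.93073) → (14.55,6.93)
v3: (5,-3.5) → rotate → (5.14986,3.27551) → ×s → (12.34163,7.84977) → (12.34,7.85)
v4: (0.5,1.5) → rotate → (-1.19357,1.03701) → ×s → (-2.86040,2.48519) → (-2.86,2.49)
v5: (-2,3) → rotate → (-3.53761,-0.69662) → ×s → (-8.47789,-1.66945) → (-8.48,-1.67)

Cross-section at z=4.75: (3.24,-7.83) (14.55,6.93) (12.34,7.85) (-2.86,2.49) (-8.48,-1.67)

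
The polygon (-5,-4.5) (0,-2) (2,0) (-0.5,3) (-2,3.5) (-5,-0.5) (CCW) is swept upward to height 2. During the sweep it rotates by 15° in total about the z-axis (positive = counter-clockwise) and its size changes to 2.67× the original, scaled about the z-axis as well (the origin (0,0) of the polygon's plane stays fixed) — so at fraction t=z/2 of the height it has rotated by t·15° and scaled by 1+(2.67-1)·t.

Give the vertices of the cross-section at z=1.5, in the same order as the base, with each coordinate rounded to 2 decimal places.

t = z/height = 1.5/2 = 0.75
s = 1 + (scale-1)·z/height = 1 + (2.67-1)·1.5/2 = 2.252500
θ = twist·z/height = 15°·1.5/2 = 11.2500° = 0.196350 rad
cos θ = 0.980785, sin θ = 0.195090 (intermediates below are computed at full precision and shown rounded to 5 d.p.)
v1: (-5,-4.5) → rotate → (-4.02602,-5.38899) → ×s → (-9.06861,-12.13869) → (-9.07,-12.14)
v2: (0,-2) → rotate → (0.39018,-1.96157) → ×s → (0.87888,-4.41844) → (0.88,-4.42)
v3: (2,0) → rotate → (1.96157,0.39018) → ×s → (4.41844,0.87888) → (4.42,0.88)
v4: (-0.5,3) → rotate → (-1.07566,2.84481) → ×s → (-2.42293,6.40794) → (-2.42,6.41)
v5: (-2,3.5) → rotate → (-2.64439,3.04257) → ×s → (-5.95648,6.85338) → (-5.96,6.85)
v6: (-5,-0.5) → rotate → (-4.80638,-1.46584) → ×s → (-10.82637,-3.30181) → (-10.83,-3.30)

Cross-section at z=1.5: (-9.07,-12.14) (0.88,-4.42) (4.42,0.88) (-2.42,6.41) (-5.96,6.85) (-10.83,-3.30)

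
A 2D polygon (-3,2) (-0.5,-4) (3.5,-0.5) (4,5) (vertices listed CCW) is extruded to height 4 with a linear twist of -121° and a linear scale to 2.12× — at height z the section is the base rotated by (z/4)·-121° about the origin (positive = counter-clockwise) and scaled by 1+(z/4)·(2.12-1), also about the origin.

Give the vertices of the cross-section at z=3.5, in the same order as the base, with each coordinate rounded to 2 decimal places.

t = z/height = 3.5/4 = 0.875
s = 1 + (scale-1)·z/height = 1 + (2.12-1)·3.5/4 = 1.980000
θ = twist·z/height = -121°·3.5/4 = -105.8750° = -1.847867 rad
cos θ = -0.273540, sin θ = -0.961861 (intermediates below are computed at full precision and shown rounded to 5 d.p.)
v1: (-3,2) → rotate → (2.74434,2.33850) → ×s → (5.43379,4.63024) → (5.43,4.63)
v2: (-0.5,-4) → rotate → (-3.71067,1.57509) → ×s → (-7.34713,3.11868) → (-7.35,3.12)
v3: (3.5,-0.5) → rotate → (-1.43832,-3.22974) → ×s → (-2.84787,-6.39489) → (-2.85,-6.39)
v4: (4,5) → rotate → (3.71515,-5.21514) → ×s → (7.35599,-10.32598) → (7.36,-10.33)

Cross-section at z=3.5: (5.43,4.63) (-7.35,3.12) (-2.85,-6.39) (7.36,-10.33)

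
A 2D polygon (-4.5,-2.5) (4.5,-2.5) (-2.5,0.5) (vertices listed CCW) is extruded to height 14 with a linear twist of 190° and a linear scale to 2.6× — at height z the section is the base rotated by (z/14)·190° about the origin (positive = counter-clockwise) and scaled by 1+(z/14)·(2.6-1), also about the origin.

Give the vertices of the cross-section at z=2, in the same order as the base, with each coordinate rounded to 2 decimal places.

t = z/height = 2/14 = 0.142857
s = 1 + (scale-1)·z/height = 1 + (2.6-1)·2/14 = 1.228571
θ = twist·z/height = 190°·2/14 = 27.1429° = 0.473732 rad
cos θ = 0.889872, sin θ = 0.456211 (intermediates below are computed at full precision and shown rounded to 5 d.p.)
v1: (-4.5,-2.5) → rotate → (-2.86390,-4.27763) → ×s → (-3.51850,-5.25537) → (-3.52,-5.26)
v2: (4.5,-2.5) → rotate → (5.14495,-0.17173) → ×s → (6.32094,-0.21098) → (6.32,-0.21)
v3: (-2.5,0.5) → rotate → (-2.45278,-0.69559) → ×s → (-3.01342,-0.85458) → (-3.01,-0.85)

Cross-section at z=2: (-3.52,-5.26) (6.32,-0.21) (-3.01,-0.85)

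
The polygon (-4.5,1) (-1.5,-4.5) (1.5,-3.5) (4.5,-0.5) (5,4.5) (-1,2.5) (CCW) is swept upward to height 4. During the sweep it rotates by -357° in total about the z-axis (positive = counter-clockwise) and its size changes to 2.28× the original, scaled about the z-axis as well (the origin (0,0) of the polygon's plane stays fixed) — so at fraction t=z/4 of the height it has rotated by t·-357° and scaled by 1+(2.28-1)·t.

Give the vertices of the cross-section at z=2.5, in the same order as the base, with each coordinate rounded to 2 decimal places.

Cross-section at z=2.5: (4.68,-6.85) (7.51,4.07) (2.34,6.44) (-5.30,6.19) (-12.11,0.24) (-1.76,-4.51)

t = z/height = 2.5/4 = 0.625
s = 1 + (scale-1)·z/height = 1 + (2.28-1)·2.5/4 = 1.800000
θ = twist·z/height = -357°·2.5/4 = -223.1250° = -3.894266 rad
cos θ = -0.729864, sin θ = 0.683592 (intermediates below are computed at full precision and shown rounded to 5 d.p.)
v1: (-4.5,1) → rotate → (2.60080,-3.80603) → ×s → (4.68143,-6.85085) → (4.68,-6.85)
v2: (-1.5,-4.5) → rotate → (4.17096,2.25900) → ×s → (7.50773,4.06620) → (7.51,4.07)
v3: (1.5,-3.5) → rotate → (1.29778,3.57991) → ×s → (2.33600,6.44384) → (2.34,6.44)
v4: (4.5,-0.5) → rotate → (-2.94259,3.44110) → ×s → (-5.29667,6.19398) → (-5.30,6.19)
v5: (5,4.5) → rotate → (-6.72549,0.13357) → ×s → (-12.10587,0.24043) → (-12.11,0.24)
v6: (-1,2.5) → rotate → (-0.97912,-2.50825) → ×s → (-1.76241,-4.51485) → (-1.76,-4.51)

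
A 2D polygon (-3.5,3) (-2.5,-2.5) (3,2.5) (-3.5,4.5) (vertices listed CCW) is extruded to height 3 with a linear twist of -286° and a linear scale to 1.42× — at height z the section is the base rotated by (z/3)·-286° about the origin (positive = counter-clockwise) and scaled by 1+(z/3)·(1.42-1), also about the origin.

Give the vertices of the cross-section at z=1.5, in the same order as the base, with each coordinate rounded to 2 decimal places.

Cross-section at z=1.5: (5.57,-0.35) (0.60,4.24) (-1.08,-4.60) (6.66,-1.80)

t = z/height = 1.5/3 = 0.5
s = 1 + (scale-1)·z/height = 1 + (1.42-1)·1.5/3 = 1.210000
θ = twist·z/height = -286°·1.5/3 = -143.0000° = -2.495821 rad
cos θ = -0.798636, sin θ = -0.601815 (intermediates below are computed at full precision and shown rounded to 5 d.p.)
v1: (-3.5,3) → rotate → (4.60067,-0.28955) → ×s → (5.56681,-0.35036) → (5.57,-0.35)
v2: (-2.5,-2.5) → rotate → (0.49205,3.50113) → ×s → (0.59538,4.23636) → (0.60,4.24)
v3: (3,2.5) → rotate → (-0.89137,-3.80203) → ×s → (-1.07856,-4.60046) → (-1.08,-4.60)
v4: (-3.5,4.5) → rotate → (5.50339,-1.48751) → ×s → (6.65910,-1.79988) → (6.66,-1.80)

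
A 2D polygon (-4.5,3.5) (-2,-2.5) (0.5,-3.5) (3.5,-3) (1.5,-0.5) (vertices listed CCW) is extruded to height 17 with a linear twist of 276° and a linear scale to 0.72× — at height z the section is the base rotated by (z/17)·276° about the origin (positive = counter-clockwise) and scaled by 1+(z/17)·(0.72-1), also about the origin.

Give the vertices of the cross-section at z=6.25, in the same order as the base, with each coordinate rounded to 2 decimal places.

Cross-section at z=6.25: (-2.27,-4.58) (2.55,-1.31) (2.99,1.06) (2.01,3.61) (0.17,1.41)

t = z/height = 6.25/17 = 0.367647
s = 1 + (scale-1)·z/height = 1 + (0.72-1)·6.25/17 = 0.897059
θ = twist·z/height = 276°·6.25/17 = 101.4706° = 1.770996 rad
cos θ = -0.198865, sin θ = 0.980027 (intermediates below are computed at full precision and shown rounded to 5 d.p.)
v1: (-4.5,3.5) → rotate → (-2.53520,-5.10615) → ×s → (-2.27423,-4.58052) → (-2.27,-4.58)
v2: (-2,-2.5) → rotate → (2.84780,-1.46289) → ×s → (2.55464,-1.31230) → (2.55,-1.31)
v3: (0.5,-3.5) → rotate → (3.33066,1.18604) → ×s → (2.98780,1.06395) → (2.99,1.06)
v4: (3.5,-3) → rotate → (2.24405,4.02669) → ×s → (2.01305,3.61218) → (2.01,3.61)
v5: (1.5,-0.5) → rotate → (0.19172,1.56947) → ×s → (0.17198,1.40791) → (0.17,1.41)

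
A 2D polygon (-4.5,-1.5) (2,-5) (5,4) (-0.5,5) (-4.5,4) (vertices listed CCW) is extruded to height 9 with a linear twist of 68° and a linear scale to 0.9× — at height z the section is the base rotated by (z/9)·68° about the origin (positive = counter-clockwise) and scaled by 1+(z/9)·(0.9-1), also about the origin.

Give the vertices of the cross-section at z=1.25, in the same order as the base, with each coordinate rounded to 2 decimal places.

t = z/height = 1.25/9 = 0.138889
s = 1 + (scale-1)·z/height = 1 + (0.9-1)·1.25/9 = 0.986111
θ = twist·z/height = 68°·1.25/9 = 9.4444° = 0.164837 rad
cos θ = 0.986445, sin θ = 0.164091 (intermediates below are computed at full precision and shown rounded to 5 d.p.)
v1: (-4.5,-1.5) → rotate → (-4.19287,-2.21808) → ×s → (-4.13463,-2.18727) → (-4.13,-2.19)
v2: (2,-5) → rotate → (2.79335,-4.60404) → ×s → (2.75455,-4.54010) → (2.75,-4.54)
v3: (5,4) → rotate → (4.27586,4.76624) → ×s → (4.21647,4.70004) → (4.22,4.70)
v4: (-0.5,5) → rotate → (-1.31368,4.85018) → ×s → (-1.29543,4.78282) → (-1.30,4.78)
v5: (-4.5,4) → rotate → (-5.09537,3.20737) → ×s → (-5.02460,3.16282) → (-5.02,3.16)

Cross-section at z=1.25: (-4.13,-2.19) (2.75,-4.54) (4.22,4.70) (-1.30,4.78) (-5.02,3.16)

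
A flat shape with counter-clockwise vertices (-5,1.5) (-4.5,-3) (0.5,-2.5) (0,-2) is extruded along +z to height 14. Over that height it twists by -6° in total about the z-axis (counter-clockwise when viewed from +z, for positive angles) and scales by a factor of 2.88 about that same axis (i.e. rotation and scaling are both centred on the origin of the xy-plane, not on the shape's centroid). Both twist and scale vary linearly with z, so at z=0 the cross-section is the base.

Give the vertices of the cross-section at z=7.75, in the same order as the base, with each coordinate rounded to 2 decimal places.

t = z/height = 7.75/14 = 0.553571
s = 1 + (scale-1)·z/height = 1 + (2.88-1)·7.75/14 = 2.040714
θ = twist·z/height = -6°·7.75/14 = -3.3214° = -0.057970 rad
cos θ = 0.998320, sin θ = -0.057937 (intermediates below are computed at full precision and shown rounded to 5 d.p.)
v1: (-5,1.5) → rotate → (-4.90469,1.78717) → ×s → (-10.00908,3.64710) → (-10.01,3.65)
v2: (-4.5,-3) → rotate → (-4.66625,-2.73424) → ×s → (-9.52249,-5.57981) → (-9.52,-5.58)
v3: (0.5,-2.5) → rotate → (0.35432,-2.52477) → ×s → (0.72306,-5.15233) → (0.72,-5.15)
v4: (0,-2) → rotate → (-0.11587,-1.99664) → ×s → (-0.23647,-4.07457) → (-0.24,-4.07)

Cross-section at z=7.75: (-10.01,3.65) (-9.52,-5.58) (0.72,-5.15) (-0.24,-4.07)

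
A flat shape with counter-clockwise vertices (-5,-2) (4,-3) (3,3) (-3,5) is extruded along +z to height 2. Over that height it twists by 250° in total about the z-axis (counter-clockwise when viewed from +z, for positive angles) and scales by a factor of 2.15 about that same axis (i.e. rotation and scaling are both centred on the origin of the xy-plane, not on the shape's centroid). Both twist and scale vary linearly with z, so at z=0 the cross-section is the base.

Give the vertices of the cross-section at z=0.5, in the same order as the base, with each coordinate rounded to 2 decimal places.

Cross-section at z=0.5: (-0.69,-6.90) (5.80,2.78) (-1.64,5.21) (-7.49,-0.45)

t = z/height = 0.5/2 = 0.25
s = 1 + (scale-1)·z/height = 1 + (2.15-1)·0.5/2 = 1.287500
θ = twist·z/height = 250°·0.5/2 = 62.5000° = 1.090831 rad
cos θ = 0.461749, sin θ = 0.887011 (intermediates below are computed at full precision and shown rounded to 5 d.p.)
v1: (-5,-2) → rotate → (-0.53472,-5.35855) → ×s → (-0.68845,-6.89913) → (-0.69,-6.90)
v2: (4,-3) → rotate → (4.50803,2.16280) → ×s → (5.80408,2.78460) → (5.80,2.78)
v3: (3,3) → rotate → (-1.27579,4.04628) → ×s → (-1.64258,5.20958) → (-1.64,5.21)
v4: (-3,5) → rotate → (-5.82030,-0.35229) → ×s → (-7.49364,-0.45357) → (-7.49,-0.45)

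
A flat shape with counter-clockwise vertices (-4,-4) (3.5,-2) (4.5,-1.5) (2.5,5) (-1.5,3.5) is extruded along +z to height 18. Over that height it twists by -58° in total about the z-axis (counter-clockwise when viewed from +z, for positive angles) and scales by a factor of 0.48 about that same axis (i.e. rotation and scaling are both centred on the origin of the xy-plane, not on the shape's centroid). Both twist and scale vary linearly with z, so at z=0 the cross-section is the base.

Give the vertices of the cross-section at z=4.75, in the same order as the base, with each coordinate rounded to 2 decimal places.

t = z/height = 4.75/18 = 0.263889
s = 1 + (scale-1)·z/height = 1 + (0.48-1)·4.75/18 = 0.862778
θ = twist·z/height = -58°·4.75/18 = -15.3056° = -0.267132 rad
cos θ = 0.964532, sin θ = -0.263967 (intermediates below are computed at full precision and shown rounded to 5 d.p.)
v1: (-4,-4) → rotate → (-4.91399,-2.80226) → ×s → (-4.23968,-2.41773) → (-4.24,-2.42)
v2: (3.5,-2) → rotate → (2.84793,-2.85295) → ×s → (2.45713,-2.46146) → (2.46,-2.46)
v3: (4.5,-1.5) → rotate → (3.94444,-2.63465) → ×s → (3.40318,-2.27312) → (3.40,-2.27)
v4: (2.5,5) → rotate → (3.73116,4.16274) → ×s → (3.21916,3.59152) → (3.22,3.59)
v5: (-1.5,3.5) → rotate → (-0.52291,3.77181) → ×s → (-0.45116,3.25423) → (-0.45,3.25)

Cross-section at z=4.75: (-4.24,-2.42) (2.46,-2.46) (3.40,-2.27) (3.22,3.59) (-0.45,3.25)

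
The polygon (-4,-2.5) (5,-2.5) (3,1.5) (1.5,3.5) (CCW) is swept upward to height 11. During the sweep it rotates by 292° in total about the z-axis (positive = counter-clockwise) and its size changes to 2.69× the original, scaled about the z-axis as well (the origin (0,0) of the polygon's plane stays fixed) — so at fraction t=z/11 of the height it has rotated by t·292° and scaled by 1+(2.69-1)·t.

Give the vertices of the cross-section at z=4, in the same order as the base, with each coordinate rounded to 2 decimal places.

Cross-section at z=4: (5.68,-5.08) (1.63,8.88) (-3.68,3.98) (-6.10,0.75)

t = z/height = 4/11 = 0.363636
s = 1 + (scale-1)·z/height = 1 + (2.69-1)·4/11 = 1.614545
θ = twist·z/height = 292°·4/11 = 106.1818° = 1.853222 rad
cos θ = -0.278686, sin θ = 0.960382 (intermediates below are computed at full precision and shown rounded to 5 d.p.)
v1: (-4,-2.5) → rotate → (3.51570,-3.14481) → ×s → (5.67626,-5.07744) → (5.68,-5.08)
v2: (5,-2.5) → rotate → (1.00752,5.49863) → ×s → (1.62669,8.87778) → (1.63,8.88)
v3: (3,1.5) → rotate → (-2.27663,2.46312) → ×s → (-3.67573,3.97681) → (-3.68,3.98)
v4: (1.5,3.5) → rotate → (-3.77937,0.46517) → ×s → (-6.10196,0.75104) → (-6.10,0.75)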